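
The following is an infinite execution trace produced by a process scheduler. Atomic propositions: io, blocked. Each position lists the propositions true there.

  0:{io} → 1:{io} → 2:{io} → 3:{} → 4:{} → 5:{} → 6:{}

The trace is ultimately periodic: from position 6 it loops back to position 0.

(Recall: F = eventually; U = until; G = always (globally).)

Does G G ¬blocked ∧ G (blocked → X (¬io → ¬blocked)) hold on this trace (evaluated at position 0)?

G ¬blocked holds at every position 0..6, and those are all positions ever visited, so G G ¬blocked holds.
blocked → X (¬io → ¬blocked) holds at every position 0..6, and those are all positions ever visited, so G (blocked → X (¬io → ¬blocked)) holds.
At position 0: G G ¬blocked is true; G (blocked → X (¬io → ¬blocked)) is true; so G G ¬blocked ∧ G (blocked → X (¬io → ¬blocked)) is true.

Satisfied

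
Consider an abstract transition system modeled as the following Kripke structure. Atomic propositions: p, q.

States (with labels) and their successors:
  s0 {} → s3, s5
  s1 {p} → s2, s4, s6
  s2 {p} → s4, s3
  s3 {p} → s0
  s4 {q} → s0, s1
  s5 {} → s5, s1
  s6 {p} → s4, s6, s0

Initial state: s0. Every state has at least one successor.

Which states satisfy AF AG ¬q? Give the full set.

none

States satisfying AG ¬q: ∅.
States satisfying AF AG ¬q: ∅.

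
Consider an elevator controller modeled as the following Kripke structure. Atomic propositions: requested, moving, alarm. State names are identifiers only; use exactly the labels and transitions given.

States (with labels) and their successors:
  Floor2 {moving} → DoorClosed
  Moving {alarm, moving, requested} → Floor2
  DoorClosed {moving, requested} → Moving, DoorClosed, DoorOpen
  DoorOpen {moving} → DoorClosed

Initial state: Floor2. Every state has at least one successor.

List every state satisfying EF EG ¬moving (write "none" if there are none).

none

States satisfying EG ¬moving: ∅.
States satisfying EF EG ¬moving: ∅.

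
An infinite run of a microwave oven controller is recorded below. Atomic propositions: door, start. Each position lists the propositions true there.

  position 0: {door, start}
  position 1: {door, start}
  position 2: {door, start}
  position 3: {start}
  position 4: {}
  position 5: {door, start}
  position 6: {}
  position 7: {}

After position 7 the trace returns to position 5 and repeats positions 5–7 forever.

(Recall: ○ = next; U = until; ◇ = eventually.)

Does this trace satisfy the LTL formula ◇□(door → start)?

Yes

□(door → start) holds at position 0, which is reachable from 0, so ◇□(door → start) holds.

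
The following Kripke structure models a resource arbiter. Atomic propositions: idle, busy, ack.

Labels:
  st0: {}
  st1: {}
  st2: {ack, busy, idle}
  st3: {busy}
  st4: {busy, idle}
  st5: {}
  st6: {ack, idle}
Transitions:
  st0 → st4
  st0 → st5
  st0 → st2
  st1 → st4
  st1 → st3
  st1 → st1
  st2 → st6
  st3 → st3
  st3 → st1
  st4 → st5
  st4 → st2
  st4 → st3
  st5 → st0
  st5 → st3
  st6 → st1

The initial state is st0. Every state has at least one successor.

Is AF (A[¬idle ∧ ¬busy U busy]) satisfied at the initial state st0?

No

States satisfying A[¬idle ∧ ¬busy U busy]: {st2, st3, st4}.
States satisfying AF (A[¬idle ∧ ¬busy U busy]): {st2, st3, st4}.
There is a path from st0 along which A[¬idle ∧ ¬busy U busy] never holds.
st0 ∉ Sat(AF (A[¬idle ∧ ¬busy U busy])).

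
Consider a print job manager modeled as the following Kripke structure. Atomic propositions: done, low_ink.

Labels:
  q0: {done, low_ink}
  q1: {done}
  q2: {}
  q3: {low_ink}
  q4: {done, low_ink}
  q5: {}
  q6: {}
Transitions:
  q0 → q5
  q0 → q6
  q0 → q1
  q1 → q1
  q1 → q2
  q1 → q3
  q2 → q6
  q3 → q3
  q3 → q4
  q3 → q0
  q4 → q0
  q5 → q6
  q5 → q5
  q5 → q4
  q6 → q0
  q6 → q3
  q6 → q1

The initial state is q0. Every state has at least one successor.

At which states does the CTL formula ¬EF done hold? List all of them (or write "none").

none

States satisfying done: {q0, q1, q4}.
States satisfying EF done: {q0, q1, q2, q3, q4, q5, q6}.
States satisfying ¬EF done: ∅.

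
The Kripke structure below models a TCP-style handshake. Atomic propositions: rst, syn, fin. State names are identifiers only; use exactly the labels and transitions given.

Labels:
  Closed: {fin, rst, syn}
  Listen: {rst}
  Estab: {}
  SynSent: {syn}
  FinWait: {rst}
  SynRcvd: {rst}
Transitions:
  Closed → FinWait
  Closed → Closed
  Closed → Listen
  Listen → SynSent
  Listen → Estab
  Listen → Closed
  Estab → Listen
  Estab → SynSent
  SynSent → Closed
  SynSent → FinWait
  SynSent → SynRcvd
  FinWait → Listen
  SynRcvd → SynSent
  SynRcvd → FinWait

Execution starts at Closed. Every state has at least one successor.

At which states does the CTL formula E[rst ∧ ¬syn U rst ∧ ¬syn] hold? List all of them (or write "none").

States satisfying rst ∧ ¬syn: {Listen, FinWait, SynRcvd}.
States satisfying E[rst ∧ ¬syn U rst ∧ ¬syn]: {Listen, FinWait, SynRcvd}.

{Listen, FinWait, SynRcvd}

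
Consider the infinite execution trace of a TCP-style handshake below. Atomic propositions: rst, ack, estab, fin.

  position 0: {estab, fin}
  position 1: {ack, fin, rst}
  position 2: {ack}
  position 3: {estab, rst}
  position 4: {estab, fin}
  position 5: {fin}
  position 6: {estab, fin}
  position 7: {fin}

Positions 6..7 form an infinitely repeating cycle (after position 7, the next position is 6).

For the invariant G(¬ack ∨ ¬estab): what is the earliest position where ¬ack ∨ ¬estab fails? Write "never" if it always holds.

¬ack ∨ ¬estab holds at every position 0..7, and those are all the positions the trace ever visits, so the invariant G(¬ack ∨ ¬estab) is never violated.

never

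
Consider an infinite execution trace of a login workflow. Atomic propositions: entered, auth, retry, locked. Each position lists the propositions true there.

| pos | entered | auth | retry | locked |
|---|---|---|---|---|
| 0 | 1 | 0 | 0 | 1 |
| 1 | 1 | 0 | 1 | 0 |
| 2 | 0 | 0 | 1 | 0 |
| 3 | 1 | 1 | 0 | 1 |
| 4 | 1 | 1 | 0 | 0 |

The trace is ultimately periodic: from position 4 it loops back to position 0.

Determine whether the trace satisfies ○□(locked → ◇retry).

The position after 0 is 1; □(locked → ◇retry) is true there.

Holds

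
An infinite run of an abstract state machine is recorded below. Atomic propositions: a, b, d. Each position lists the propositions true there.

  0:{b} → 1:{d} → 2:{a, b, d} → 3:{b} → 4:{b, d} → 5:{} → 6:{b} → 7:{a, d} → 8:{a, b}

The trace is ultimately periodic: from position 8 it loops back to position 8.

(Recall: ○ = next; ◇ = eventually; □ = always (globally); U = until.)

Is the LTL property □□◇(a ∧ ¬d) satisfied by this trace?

□◇(a ∧ ¬d) holds at every position 0..8, and those are all positions ever visited, so □□◇(a ∧ ¬d) holds.

Holds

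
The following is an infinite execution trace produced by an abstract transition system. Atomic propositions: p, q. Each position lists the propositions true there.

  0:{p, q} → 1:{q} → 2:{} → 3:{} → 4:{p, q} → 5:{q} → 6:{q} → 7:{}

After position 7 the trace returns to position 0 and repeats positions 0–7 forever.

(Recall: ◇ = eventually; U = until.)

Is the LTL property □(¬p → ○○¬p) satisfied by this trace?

Violated

¬p → ○○¬p must hold at every position from 0 onward. It fails at position 2, so □(¬p → ○○¬p) is false.
Positions where ¬p holds: 1, 2, 3, 5, 6, 7.
Check ○○¬p at each: 1→ok, 2→fails, 3→ok, 5→ok, 6→fails, 7→ok.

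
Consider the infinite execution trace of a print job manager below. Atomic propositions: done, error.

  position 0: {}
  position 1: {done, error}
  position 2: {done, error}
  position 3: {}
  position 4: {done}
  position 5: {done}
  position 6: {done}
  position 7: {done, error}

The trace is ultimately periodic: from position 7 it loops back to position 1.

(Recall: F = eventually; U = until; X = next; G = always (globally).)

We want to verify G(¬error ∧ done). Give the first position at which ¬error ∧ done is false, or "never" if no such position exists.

0

At position 0 the labels are {}, so ¬error ∧ done is false there. This is the first violation.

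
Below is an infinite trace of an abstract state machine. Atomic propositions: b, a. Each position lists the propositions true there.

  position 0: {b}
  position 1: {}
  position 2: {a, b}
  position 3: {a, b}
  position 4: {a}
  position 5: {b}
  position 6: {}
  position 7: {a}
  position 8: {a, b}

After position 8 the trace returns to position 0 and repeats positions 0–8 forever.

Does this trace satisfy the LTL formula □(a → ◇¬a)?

a → ◇¬a holds at every position 0..8, and those are all positions ever visited, so □(a → ◇¬a) holds.
Positions where a holds: 2, 3, 4, 7, 8.
Check ◇¬a at each: 2→ok, 3→ok, 4→ok, 7→ok, 8→ok.

Holds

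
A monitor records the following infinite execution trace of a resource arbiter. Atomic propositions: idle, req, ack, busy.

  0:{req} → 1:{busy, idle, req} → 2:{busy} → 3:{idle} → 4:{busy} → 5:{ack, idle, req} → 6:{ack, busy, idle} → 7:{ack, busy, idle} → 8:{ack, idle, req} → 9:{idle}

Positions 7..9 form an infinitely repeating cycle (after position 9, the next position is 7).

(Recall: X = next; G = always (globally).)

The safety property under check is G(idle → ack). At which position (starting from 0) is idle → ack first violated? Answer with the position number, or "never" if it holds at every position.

1

Check idle → ack at each position in order: 0 ✓.
At position 1 the labels are {busy, idle, req}, so idle → ack is false there. This is the first violation.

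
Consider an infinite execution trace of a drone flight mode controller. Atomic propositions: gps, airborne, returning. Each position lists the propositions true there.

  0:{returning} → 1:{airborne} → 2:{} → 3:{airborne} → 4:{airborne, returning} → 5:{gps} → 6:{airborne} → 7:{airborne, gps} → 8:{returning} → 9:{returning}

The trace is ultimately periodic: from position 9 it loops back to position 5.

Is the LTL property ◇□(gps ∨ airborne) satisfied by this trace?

□(gps ∨ airborne) is false at every position 0..9, so it never becomes true and ◇□(gps ∨ airborne) fails.

Does not hold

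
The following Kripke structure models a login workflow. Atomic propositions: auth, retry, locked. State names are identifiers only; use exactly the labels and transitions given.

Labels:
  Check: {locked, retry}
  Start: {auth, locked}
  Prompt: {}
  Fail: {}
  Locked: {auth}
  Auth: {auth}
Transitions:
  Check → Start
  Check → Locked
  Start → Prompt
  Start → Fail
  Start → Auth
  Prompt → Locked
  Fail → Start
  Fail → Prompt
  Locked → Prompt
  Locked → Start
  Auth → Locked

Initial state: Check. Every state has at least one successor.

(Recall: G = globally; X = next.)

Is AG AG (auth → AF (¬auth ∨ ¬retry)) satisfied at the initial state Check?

Yes

States satisfying AG (auth → AF (¬auth ∨ ¬retry)): {Check, Start, Prompt, Fail, Locked, Auth}.
States satisfying AG AG (auth → AF (¬auth ∨ ¬retry)): {Check, Start, Prompt, Fail, Locked, Auth}.
Every state reachable from Check satisfies AG (auth → AF (¬auth ∨ ¬retry)).
Check ∈ Sat(AG AG (auth → AF (¬auth ∨ ¬retry))).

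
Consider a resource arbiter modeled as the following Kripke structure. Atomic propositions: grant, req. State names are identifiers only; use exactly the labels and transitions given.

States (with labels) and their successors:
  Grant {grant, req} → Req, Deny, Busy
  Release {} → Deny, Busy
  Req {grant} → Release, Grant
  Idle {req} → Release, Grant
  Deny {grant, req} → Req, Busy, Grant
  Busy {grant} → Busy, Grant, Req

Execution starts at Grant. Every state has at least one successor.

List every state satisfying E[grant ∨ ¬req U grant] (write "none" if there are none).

{Grant, Release, Req, Deny, Busy}

States satisfying grant ∨ ¬req: {Grant, Release, Req, Deny, Busy}.
States satisfying grant: {Grant, Req, Deny, Busy}.
States satisfying E[grant ∨ ¬req U grant]: {Grant, Release, Req, Deny, Busy}.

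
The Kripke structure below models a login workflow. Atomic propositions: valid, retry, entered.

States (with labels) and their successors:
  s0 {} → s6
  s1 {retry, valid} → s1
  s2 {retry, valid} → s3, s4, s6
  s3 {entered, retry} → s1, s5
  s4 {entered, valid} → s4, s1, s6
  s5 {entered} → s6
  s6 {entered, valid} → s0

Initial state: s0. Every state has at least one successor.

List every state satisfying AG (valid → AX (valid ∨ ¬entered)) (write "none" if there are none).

{s0, s1, s3, s4, s5, s6}

States satisfying valid → AX (valid ∨ ¬entered): {s0, s1, s3, s4, s5, s6}.
States satisfying AG (valid → AX (valid ∨ ¬entered)): {s0, s1, s3, s4, s5, s6}.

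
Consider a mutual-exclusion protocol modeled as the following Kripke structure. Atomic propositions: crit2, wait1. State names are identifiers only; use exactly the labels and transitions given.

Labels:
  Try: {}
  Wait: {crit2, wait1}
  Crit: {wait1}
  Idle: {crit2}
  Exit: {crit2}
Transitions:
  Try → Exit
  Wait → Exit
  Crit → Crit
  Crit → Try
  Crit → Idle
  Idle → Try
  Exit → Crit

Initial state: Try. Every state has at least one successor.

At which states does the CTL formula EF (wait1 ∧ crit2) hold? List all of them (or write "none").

States satisfying wait1 ∧ crit2: {Wait}.
States satisfying EF (wait1 ∧ crit2): {Wait}.

{Wait}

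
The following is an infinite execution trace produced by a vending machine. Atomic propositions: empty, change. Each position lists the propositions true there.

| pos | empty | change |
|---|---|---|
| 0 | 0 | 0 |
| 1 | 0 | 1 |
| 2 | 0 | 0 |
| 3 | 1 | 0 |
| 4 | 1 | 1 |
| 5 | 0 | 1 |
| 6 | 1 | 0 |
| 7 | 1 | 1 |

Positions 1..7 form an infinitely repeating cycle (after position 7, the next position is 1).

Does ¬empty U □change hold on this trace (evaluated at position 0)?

Walking from position 0: at position 3, □change has not yet held and ¬empty fails, so ¬empty U □change is false.

Violated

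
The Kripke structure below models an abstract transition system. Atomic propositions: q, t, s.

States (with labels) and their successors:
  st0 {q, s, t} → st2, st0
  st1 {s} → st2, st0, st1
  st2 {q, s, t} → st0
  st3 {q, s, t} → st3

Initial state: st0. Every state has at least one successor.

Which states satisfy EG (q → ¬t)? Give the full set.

States satisfying q → ¬t: {st1}.
States satisfying EG (q → ¬t): {st1}.

{st1}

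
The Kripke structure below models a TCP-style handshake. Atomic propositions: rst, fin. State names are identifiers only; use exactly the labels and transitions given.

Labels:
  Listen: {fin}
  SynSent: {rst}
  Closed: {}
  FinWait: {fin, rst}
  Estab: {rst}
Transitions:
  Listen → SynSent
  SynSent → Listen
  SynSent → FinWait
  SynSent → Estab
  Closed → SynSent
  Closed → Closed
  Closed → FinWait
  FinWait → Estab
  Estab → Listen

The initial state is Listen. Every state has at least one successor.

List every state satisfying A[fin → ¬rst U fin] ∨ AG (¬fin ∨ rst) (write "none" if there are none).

States satisfying fin → ¬rst: {Listen, SynSent, Closed, Estab}.
States satisfying fin: {Listen, FinWait}.
States satisfying A[fin → ¬rst U fin]: {Listen, SynSent, FinWait, Estab}.
States satisfying ¬fin ∨ rst: {SynSent, Closed, FinWait, Estab}.
States satisfying AG (¬fin ∨ rst): ∅.
States satisfying A[fin → ¬rst U fin] ∨ AG (¬fin ∨ rst): {Listen, SynSent, FinWait, Estab}.

{Listen, SynSent, FinWait, Estab}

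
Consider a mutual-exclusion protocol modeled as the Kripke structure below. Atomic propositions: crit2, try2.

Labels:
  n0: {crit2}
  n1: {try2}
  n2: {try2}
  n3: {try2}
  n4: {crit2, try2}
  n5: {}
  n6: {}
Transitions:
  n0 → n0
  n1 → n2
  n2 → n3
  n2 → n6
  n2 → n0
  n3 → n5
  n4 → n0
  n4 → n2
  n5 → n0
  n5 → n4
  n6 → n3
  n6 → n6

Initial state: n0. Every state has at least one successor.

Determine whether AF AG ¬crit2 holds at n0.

Violated

States satisfying AG ¬crit2: ∅.
States satisfying AF AG ¬crit2: ∅.
There is a path from n0 along which AG ¬crit2 never holds.
n0 ∉ Sat(AF AG ¬crit2).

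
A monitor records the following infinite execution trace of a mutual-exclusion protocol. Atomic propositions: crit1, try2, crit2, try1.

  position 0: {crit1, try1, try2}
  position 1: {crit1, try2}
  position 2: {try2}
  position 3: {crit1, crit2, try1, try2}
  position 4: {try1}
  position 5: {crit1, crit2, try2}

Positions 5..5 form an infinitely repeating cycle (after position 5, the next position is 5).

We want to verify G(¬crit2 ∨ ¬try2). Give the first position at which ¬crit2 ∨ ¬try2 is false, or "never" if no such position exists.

3

Check ¬crit2 ∨ ¬try2 at each position in order: 0 ✓, 1 ✓, 2 ✓.
At position 3 the labels are {crit1, crit2, try1, try2}, so ¬crit2 ∨ ¬try2 is false there. This is the first violation.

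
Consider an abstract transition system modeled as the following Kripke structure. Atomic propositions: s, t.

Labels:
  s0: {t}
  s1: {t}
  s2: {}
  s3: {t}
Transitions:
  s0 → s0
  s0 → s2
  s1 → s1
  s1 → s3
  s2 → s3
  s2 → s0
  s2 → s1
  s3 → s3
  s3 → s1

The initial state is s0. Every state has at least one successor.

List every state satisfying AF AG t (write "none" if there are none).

States satisfying AG t: {s1, s3}.
States satisfying AF AG t: {s1, s3}.

{s1, s3}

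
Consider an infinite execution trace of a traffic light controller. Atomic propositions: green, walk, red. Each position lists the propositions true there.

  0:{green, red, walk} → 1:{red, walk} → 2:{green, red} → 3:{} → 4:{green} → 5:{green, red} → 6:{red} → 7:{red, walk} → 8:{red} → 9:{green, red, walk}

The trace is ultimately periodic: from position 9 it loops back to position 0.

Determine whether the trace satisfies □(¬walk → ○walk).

¬walk → ○walk must hold at every position from 0 onward. It fails at position 2, so □(¬walk → ○walk) is false.
Positions where ¬walk holds: 2, 3, 4, 5, 6, 8.
Check ○walk at each: 2→fails, 3→fails, 4→fails, 5→fails, 6→ok, 8→ok.

Violated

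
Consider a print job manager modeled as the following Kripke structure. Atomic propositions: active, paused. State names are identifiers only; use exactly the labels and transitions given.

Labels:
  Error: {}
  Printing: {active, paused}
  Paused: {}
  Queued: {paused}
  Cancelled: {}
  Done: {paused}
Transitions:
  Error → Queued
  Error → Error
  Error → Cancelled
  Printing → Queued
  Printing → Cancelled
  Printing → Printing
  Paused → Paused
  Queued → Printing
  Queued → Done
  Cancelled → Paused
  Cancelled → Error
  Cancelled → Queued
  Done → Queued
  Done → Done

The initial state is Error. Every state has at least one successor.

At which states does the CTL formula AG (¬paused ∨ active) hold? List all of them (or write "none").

{Paused}

States satisfying ¬paused ∨ active: {Error, Printing, Paused, Cancelled}.
States satisfying AG (¬paused ∨ active): {Paused}.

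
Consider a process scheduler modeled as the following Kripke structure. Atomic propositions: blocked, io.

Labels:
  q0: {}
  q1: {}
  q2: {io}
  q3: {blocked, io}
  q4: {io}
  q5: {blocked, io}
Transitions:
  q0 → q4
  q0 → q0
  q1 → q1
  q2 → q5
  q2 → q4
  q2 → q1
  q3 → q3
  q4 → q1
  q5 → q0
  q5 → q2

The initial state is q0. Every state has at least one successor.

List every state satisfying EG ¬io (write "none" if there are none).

States satisfying ¬io: {q0, q1}.
States satisfying EG ¬io: {q0, q1}.

{q0, q1}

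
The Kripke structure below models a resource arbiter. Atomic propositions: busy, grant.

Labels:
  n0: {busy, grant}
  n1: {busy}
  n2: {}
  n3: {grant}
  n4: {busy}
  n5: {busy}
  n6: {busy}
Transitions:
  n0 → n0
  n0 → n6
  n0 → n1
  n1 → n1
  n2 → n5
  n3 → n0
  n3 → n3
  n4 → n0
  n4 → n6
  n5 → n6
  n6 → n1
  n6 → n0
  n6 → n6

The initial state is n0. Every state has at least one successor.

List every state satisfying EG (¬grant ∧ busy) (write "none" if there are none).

{n1, n4, n5, n6}

States satisfying ¬grant ∧ busy: {n1, n4, n5, n6}.
States satisfying EG (¬grant ∧ busy): {n1, n4, n5, n6}.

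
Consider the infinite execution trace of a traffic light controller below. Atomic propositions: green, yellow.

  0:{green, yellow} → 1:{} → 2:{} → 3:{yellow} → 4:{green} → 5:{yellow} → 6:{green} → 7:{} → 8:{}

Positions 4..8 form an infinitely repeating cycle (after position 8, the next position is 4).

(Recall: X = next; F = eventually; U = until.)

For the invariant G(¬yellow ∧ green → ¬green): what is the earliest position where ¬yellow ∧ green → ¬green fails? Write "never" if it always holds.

Check ¬yellow ∧ green → ¬green at each position in order: 0 ✓, 1 ✓, 2 ✓, 3 ✓.
At position 4 the labels are {green}, so ¬yellow ∧ green → ¬green is false there. This is the first violation.

4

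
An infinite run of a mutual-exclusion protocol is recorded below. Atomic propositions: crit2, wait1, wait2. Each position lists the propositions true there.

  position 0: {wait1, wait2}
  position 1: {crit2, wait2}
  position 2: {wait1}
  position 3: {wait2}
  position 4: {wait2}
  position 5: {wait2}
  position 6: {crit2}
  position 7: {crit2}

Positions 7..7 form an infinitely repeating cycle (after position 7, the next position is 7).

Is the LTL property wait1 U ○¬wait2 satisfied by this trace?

Yes

Walking from position 0: ○¬wait2 first holds at position 1, and wait1 holds at every earlier position along the way, so wait1 U ○¬wait2 holds.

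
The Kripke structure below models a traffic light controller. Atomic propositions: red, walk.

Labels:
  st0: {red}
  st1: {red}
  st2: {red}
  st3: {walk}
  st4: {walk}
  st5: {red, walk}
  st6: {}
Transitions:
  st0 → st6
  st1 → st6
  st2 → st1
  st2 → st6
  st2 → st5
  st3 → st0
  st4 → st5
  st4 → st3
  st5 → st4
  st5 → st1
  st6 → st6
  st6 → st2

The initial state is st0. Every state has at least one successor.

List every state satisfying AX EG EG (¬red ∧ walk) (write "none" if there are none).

States satisfying EG EG (¬red ∧ walk): ∅.
States satisfying AX EG EG (¬red ∧ walk): ∅.

none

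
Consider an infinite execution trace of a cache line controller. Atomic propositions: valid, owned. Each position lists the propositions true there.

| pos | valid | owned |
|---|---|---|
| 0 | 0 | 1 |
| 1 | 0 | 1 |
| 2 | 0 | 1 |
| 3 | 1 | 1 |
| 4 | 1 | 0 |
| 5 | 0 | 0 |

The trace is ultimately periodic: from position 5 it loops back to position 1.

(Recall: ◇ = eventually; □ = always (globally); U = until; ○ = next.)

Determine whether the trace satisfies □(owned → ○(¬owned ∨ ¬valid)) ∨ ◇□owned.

owned → ○(¬owned ∨ ¬valid) must hold at every position from 0 onward. It fails at position 2, so □(owned → ○(¬owned ∨ ¬valid)) is false.
Positions where owned holds: 0, 1, 2, 3.
Check ○(¬owned ∨ ¬valid) at each: 0→ok, 1→ok, 2→fails, 3→ok.
□owned is false at every position 0..5, so it never becomes true and ◇□owned fails.
At position 0: □(owned → ○(¬owned ∨ ¬valid)) is false; ◇□owned is false; so □(owned → ○(¬owned ∨ ¬valid)) ∨ ◇□owned is false.

Does not hold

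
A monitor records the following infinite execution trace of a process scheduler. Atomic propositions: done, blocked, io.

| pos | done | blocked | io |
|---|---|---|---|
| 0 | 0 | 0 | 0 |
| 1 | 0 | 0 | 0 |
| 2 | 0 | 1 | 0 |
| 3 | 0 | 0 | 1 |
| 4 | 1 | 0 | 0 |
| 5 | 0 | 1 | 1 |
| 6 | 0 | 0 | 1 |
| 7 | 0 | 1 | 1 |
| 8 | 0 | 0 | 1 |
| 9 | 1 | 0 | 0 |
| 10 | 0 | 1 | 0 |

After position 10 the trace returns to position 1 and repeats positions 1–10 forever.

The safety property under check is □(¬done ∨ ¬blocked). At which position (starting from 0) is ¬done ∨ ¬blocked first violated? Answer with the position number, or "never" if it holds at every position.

¬done ∨ ¬blocked holds at every position 0..10, and those are all the positions the trace ever visits, so the invariant □(¬done ∨ ¬blocked) is never violated.

never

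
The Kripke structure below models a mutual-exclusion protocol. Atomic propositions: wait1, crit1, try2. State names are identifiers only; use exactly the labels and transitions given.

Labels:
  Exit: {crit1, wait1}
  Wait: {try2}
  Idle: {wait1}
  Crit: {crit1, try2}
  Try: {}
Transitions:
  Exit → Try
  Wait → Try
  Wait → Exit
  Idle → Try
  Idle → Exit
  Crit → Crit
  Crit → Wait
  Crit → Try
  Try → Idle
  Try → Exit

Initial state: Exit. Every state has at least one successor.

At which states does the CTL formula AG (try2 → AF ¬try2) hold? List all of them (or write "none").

{Exit, Wait, Idle, Try}

States satisfying try2 → AF ¬try2: {Exit, Wait, Idle, Try}.
States satisfying AG (try2 → AF ¬try2): {Exit, Wait, Idle, Try}.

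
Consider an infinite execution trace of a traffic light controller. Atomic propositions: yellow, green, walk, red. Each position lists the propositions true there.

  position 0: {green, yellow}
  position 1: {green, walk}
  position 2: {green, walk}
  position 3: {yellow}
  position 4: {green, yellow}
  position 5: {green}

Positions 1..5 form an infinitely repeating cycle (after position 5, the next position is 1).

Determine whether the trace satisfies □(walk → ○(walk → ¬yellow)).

Holds

walk → ○(walk → ¬yellow) holds at every position 0..5, and those are all positions ever visited, so □(walk → ○(walk → ¬yellow)) holds.
Positions where walk holds: 1, 2.
Check ○(walk → ¬yellow) at each: 1→ok, 2→ok.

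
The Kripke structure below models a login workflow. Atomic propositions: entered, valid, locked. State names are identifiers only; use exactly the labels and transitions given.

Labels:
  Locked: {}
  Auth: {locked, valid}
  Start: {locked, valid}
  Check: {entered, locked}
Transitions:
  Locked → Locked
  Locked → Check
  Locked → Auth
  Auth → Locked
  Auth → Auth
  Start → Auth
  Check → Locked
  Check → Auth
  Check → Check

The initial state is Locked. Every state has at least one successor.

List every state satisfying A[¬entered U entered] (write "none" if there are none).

States satisfying ¬entered: {Locked, Auth, Start}.
States satisfying entered: {Check}.
States satisfying A[¬entered U entered]: {Check}.

{Check}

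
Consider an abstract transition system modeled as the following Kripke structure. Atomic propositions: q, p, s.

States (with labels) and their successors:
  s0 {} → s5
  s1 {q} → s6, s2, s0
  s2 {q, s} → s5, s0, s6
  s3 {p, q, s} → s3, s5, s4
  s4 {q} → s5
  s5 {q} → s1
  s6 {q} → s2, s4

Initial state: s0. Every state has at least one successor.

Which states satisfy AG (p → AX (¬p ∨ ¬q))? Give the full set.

{s0, s1, s2, s4, s5, s6}

States satisfying p → AX (¬p ∨ ¬q): {s0, s1, s2, s4, s5, s6}.
States satisfying AG (p → AX (¬p ∨ ¬q)): {s0, s1, s2, s4, s5, s6}.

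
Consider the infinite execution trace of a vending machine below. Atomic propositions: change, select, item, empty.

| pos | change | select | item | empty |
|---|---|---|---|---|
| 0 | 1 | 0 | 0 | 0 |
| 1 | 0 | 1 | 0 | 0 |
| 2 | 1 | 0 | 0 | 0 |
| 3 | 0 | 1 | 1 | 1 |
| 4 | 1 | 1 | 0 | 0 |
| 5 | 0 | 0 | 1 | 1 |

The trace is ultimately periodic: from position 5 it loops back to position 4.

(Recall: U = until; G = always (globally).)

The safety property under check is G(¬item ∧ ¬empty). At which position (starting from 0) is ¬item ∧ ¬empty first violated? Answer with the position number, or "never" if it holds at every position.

Check ¬item ∧ ¬empty at each position in order: 0 ✓, 1 ✓, 2 ✓.
At position 3 the labels are {empty, item, select}, so ¬item ∧ ¬empty is false there. This is the first violation.

3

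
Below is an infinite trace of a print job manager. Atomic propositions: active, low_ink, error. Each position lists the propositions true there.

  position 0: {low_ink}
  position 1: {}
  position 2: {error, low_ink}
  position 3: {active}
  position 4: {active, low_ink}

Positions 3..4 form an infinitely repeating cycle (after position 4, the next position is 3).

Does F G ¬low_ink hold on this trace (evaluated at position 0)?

G ¬low_ink is false at every position 0..4, so it never becomes true and F G ¬low_ink fails.

No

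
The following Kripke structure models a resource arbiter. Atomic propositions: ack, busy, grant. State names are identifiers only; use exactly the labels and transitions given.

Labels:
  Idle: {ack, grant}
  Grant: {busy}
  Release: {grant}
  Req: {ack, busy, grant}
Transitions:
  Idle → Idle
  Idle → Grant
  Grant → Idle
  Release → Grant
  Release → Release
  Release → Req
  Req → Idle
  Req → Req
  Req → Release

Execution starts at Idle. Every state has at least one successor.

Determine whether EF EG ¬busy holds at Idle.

States satisfying EG ¬busy: {Idle, Release}.
States satisfying EF EG ¬busy: {Idle, Grant, Release, Req}.
Some path from Idle reaches a state where EG ¬busy holds.
Idle ∈ Sat(EF EG ¬busy).

Holds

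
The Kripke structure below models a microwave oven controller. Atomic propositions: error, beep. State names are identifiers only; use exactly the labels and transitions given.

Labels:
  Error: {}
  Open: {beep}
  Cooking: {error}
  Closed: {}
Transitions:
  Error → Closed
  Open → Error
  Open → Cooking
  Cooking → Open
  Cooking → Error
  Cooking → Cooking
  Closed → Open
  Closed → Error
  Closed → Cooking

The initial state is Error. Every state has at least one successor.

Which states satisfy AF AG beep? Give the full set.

States satisfying AG beep: ∅.
States satisfying AF AG beep: ∅.

none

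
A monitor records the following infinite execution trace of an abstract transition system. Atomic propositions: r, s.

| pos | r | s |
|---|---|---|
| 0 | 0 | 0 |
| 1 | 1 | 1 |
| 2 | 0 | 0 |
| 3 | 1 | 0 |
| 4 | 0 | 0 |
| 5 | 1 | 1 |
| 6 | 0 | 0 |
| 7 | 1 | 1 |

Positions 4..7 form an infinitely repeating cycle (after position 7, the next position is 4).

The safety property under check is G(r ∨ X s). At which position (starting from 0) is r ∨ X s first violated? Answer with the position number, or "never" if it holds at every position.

Check r ∨ X s at each position in order: 0 ✓, 1 ✓.
At position 2 the labels are {} and the next position 3 has {r}, so r ∨ X s is false there. This is the first violation.

2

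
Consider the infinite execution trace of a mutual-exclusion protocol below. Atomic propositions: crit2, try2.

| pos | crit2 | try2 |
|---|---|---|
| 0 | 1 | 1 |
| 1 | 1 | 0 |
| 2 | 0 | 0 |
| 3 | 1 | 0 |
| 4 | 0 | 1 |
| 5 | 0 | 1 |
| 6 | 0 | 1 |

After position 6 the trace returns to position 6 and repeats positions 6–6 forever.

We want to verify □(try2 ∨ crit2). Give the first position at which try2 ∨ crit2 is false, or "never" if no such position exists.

2

Check try2 ∨ crit2 at each position in order: 0 ✓, 1 ✓.
At position 2 the labels are {}, so try2 ∨ crit2 is false there. This is the first violation.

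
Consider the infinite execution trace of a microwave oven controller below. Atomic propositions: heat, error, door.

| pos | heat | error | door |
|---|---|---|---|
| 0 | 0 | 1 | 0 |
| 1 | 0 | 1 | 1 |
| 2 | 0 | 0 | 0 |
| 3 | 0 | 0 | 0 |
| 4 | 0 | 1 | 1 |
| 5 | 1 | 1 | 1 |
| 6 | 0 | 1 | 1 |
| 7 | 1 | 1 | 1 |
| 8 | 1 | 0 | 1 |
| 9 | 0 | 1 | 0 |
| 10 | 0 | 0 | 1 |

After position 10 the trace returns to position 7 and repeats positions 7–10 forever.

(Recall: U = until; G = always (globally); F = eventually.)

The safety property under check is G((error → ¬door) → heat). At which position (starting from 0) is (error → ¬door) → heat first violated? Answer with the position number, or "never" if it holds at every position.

At position 0 the labels are {error}, so (error → ¬door) → heat is false there. This is the first violation.

0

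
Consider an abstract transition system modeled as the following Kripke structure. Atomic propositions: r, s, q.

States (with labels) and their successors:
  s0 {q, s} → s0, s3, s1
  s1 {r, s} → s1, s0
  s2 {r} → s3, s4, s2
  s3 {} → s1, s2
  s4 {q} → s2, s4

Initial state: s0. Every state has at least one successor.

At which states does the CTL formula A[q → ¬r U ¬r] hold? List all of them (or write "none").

{s0, s3, s4}

States satisfying q → ¬r: {s0, s1, s2, s3, s4}.
States satisfying ¬r: {s0, s3, s4}.
States satisfying A[q → ¬r U ¬r]: {s0, s3, s4}.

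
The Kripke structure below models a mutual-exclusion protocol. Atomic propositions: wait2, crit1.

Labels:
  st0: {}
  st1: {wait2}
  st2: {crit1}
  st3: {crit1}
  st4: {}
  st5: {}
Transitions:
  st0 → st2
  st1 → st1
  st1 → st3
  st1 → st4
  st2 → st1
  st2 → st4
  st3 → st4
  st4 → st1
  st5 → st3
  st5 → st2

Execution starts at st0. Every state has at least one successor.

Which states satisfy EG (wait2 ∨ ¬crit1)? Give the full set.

{st1, st4}

States satisfying wait2 ∨ ¬crit1: {st0, st1, st4, st5}.
States satisfying EG (wait2 ∨ ¬crit1): {st1, st4}.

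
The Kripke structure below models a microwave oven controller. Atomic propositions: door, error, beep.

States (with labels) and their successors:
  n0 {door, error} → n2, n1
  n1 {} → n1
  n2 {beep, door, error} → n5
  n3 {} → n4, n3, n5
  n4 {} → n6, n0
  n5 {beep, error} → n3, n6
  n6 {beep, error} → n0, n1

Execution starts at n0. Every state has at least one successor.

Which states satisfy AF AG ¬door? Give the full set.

{n1}

States satisfying AG ¬door: {n1}.
States satisfying AF AG ¬door: {n1}.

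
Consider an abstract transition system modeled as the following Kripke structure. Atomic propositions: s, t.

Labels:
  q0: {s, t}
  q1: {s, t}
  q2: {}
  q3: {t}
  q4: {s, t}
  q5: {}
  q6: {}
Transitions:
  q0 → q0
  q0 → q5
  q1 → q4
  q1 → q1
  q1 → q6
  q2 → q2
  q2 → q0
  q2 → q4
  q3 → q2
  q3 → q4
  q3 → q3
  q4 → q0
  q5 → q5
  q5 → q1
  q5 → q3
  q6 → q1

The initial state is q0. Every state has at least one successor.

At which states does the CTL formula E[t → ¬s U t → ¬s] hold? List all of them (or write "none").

States satisfying t → ¬s: {q2, q3, q5, q6}.
States satisfying E[t → ¬s U t → ¬s]: {q2, q3, q5, q6}.

{q2, q3, q5, q6}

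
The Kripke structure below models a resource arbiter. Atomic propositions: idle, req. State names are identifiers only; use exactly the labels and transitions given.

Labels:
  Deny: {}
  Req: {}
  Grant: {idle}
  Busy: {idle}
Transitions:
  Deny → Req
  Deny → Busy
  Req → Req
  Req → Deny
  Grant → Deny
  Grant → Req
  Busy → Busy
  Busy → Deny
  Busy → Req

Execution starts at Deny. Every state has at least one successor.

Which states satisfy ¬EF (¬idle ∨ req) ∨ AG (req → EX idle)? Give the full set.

States satisfying ¬idle ∨ req: {Deny, Req}.
States satisfying EF (¬idle ∨ req): {Deny, Req, Grant, Busy}.
States satisfying ¬EF (¬idle ∨ req): ∅.
States satisfying req → EX idle: {Deny, Req, Grant, Busy}.
States satisfying AG (req → EX idle): {Deny, Req, Grant, Busy}.
States satisfying ¬EF (¬idle ∨ req) ∨ AG (req → EX idle): {Deny, Req, Grant, Busy}.

{Deny, Req, Grant, Busy}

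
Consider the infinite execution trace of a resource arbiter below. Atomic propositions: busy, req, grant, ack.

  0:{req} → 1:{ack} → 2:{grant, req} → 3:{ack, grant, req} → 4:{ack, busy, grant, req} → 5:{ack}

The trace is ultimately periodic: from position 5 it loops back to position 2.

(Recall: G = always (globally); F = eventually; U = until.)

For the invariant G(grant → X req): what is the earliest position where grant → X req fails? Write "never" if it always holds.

4

Check grant → X req at each position in order: 0 ✓, 1 ✓, 2 ✓, 3 ✓.
At position 4 the labels are {ack, busy, grant, req} and the next position 5 has {ack}, so grant → X req is false there. This is the first violation.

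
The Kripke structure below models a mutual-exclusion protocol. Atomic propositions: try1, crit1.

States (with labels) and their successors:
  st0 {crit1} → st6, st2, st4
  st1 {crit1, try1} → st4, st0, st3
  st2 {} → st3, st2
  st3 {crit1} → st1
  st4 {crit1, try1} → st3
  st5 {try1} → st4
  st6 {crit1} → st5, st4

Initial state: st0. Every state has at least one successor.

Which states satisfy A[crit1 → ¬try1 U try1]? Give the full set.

{st1, st3, st4, st5, st6}

States satisfying crit1 → ¬try1: {st0, st2, st3, st5, st6}.
States satisfying try1: {st1, st4, st5}.
States satisfying A[crit1 → ¬try1 U try1]: {st1, st3, st4, st5, st6}.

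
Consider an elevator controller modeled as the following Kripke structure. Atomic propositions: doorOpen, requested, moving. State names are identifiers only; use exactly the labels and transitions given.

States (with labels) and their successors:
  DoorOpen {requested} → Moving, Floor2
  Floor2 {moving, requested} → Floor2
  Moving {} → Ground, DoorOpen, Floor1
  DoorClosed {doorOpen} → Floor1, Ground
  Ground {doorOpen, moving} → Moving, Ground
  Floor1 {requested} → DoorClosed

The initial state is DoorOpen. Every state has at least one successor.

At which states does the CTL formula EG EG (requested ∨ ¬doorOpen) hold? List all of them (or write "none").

States satisfying EG (requested ∨ ¬doorOpen): {DoorOpen, Floor2, Moving}.
States satisfying EG EG (requested ∨ ¬doorOpen): {DoorOpen, Floor2, Moving}.

{DoorOpen, Floor2, Moving}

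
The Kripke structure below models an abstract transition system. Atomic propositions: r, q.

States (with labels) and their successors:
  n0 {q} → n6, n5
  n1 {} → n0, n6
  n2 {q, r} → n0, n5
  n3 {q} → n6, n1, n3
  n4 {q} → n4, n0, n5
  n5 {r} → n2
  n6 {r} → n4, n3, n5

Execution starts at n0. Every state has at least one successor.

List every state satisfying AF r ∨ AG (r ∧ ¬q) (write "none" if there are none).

States satisfying r: {n2, n5, n6}.
States satisfying AF r: {n0, n1, n2, n5, n6}.
States satisfying r ∧ ¬q: {n5, n6}.
States satisfying AG (r ∧ ¬q): ∅.
States satisfying AF r ∨ AG (r ∧ ¬q): {n0, n1, n2, n5, n6}.

{n0, n1, n2, n5, n6}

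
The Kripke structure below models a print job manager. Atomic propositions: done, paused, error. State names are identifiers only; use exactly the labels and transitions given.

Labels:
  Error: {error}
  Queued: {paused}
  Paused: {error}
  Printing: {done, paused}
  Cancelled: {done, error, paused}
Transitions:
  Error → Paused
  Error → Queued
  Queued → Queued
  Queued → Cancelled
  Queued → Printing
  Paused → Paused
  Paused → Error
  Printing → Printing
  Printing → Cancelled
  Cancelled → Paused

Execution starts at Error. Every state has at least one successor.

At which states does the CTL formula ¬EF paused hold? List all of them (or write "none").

States satisfying paused: {Queued, Printing, Cancelled}.
States satisfying EF paused: {Error, Queued, Paused, Printing, Cancelled}.
States satisfying ¬EF paused: ∅.

none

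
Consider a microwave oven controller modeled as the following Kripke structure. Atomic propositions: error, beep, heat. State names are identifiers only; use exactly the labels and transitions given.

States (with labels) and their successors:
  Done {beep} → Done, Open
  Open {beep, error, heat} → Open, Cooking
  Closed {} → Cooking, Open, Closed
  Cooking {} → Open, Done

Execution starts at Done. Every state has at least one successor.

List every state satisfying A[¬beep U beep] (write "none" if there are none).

States satisfying ¬beep: {Closed, Cooking}.
States satisfying beep: {Done, Open}.
States satisfying A[¬beep U beep]: {Done, Open, Cooking}.

{Done, Open, Cooking}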